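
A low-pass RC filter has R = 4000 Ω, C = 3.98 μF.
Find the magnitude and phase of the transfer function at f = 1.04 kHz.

Step 1 — Angular frequency: ω = 2π·1040 = 6535 rad/s.
Step 2 — Transfer function: H(jω) = 1/(1 + jωRC).
Step 3 — Denominator: 1 + jωRC = 1 + j·6535·4000·3.98e-06 = 1 + j104.
Step 4 — H = 9.239e-05 - j0.009612.
Step 5 — Magnitude: |H| = 0.009612 (-40.3 dB); phase: φ = -89.4°.

|H| = 0.009612 (-40.3 dB), φ = -89.4°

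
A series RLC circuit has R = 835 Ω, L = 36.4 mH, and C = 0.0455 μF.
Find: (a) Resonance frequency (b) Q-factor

Step 1 — Resonance condition Im(Z)=0 gives ω₀ = 1/√(LC).
Step 2 — ω₀ = 1/√(0.0364·4.55e-08) = 2.457e+04 rad/s.
Step 3 — f₀ = ω₀/(2π) = 3911 Hz.
Step 4 — Series Q: Q = ω₀L/R = 2.457e+04·0.0364/835 = 1.071.

(a) f₀ = 3911 Hz  (b) Q = 1.071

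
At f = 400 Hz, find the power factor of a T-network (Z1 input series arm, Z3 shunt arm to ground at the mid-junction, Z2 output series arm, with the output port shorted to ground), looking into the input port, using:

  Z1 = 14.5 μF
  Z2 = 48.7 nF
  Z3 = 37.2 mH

Step 1 — Angular frequency: ω = 2π·f = 2π·400 = 2513 rad/s.
Step 2 — Component impedances:
  Z1: Z = 1/(jωC) = -j/(ω·C) = 0 - j27.44 Ω
  Z2: Z = 1/(jωC) = -j/(ω·C) = 0 - j8170 Ω
  Z3: Z = jωL = j·2513·0.0372 = 0 + j93.49 Ω
Step 3 — With the output port shorted to ground, the output series arm Z2 runs from the junction to ground; the shunt arm Z3 also runs from the junction to ground. They appear in parallel: Z3 || Z2 = 0 + j94.58 Ω.
Step 4 — Series with input arm Z1: Z_in = Z1 + (Z3 || Z2) = 0 + j67.14 Ω = 67.14∠90.0° Ω.
Step 5 — Power factor: PF = cos(φ) = Re(Z)/|Z| = 0/67.14 = 0.
Step 6 — Type: Im(Z) = 67.14 ⇒ lagging (phase φ = 90.0°).

PF = 0 (lagging, φ = 90.0°)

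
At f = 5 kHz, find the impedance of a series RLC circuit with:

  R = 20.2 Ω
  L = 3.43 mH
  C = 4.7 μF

Step 1 — Angular frequency: ω = 2π·f = 2π·5000 = 3.142e+04 rad/s.
Step 2 — Component impedances:
  R: Z = R = 20.2 Ω
  L: Z = jωL = j·3.142e+04·0.00343 = 0 + j107.8 Ω
  C: Z = 1/(jωC) = -j/(ω·C) = 0 - j6.773 Ω
Step 3 — Series combination: Z_total = R + L + C = 20.2 + j101 Ω = 103∠78.7° Ω.

Z = 20.2 + j101 Ω = 103∠78.7° Ω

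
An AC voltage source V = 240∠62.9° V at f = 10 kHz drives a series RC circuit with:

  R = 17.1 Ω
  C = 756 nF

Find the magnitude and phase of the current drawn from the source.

Step 1 — Angular frequency: ω = 2π·f = 2π·1e+04 = 6.283e+04 rad/s.
Step 2 — Component impedances:
  R: Z = R = 17.1 Ω
  C: Z = 1/(jωC) = -j/(ω·C) = 0 - j21.05 Ω
Step 3 — Series combination: Z_total = R + C = 17.1 - j21.05 Ω = 27.12∠-50.9° Ω.
Step 4 — Source phasor: V = 240∠62.9° V = 109.3 + j213.7 V.
Step 5 — Ohm's law: I = V / Z_total = (109.3 + j213.7) / (17.1 - j21.05) = -3.573 + j8.095 A.
Step 6 — Convert to polar: |I| = 8.849 A, ∠I = 113.8°.

I = 8.849∠113.8° A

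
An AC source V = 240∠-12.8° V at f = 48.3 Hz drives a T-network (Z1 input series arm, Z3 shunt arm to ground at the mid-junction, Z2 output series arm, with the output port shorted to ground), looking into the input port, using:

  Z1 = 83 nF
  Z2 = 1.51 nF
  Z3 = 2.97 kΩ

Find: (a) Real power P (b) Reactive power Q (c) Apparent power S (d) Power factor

Step 1 — Angular frequency: ω = 2π·f = 2π·48.3 = 303.5 rad/s.
Step 2 — Component impedances:
  Z1: Z = 1/(jωC) = -j/(ω·C) = 0 - j3.97e+04 Ω
  Z2: Z = 1/(jωC) = -j/(ω·C) = 0 - j2.182e+06 Ω
  Z3: Z = R = 2970 Ω
Step 3 — With the output port shorted to ground, the output series arm Z2 runs from the junction to ground; the shunt arm Z3 also runs from the junction to ground. They appear in parallel: Z3 || Z2 = 2970 - j4.042 Ω.
Step 4 — Series with input arm Z1: Z_in = Z1 + (Z3 || Z2) = 2970 - j3.97e+04 Ω = 3.982e+04∠-85.7° Ω.
Step 5 — Source phasor: V = 240∠-12.8° V = 234 - j53.17 V.
Step 6 — Current: I = V / Z = 0.00177 + j0.005762 A = 0.006028∠72.9° A.
Step 7 — Complex power: S = V·I* = 0.1079 - j1.443 VA.
Step 8 — Real power: P = Re(S) = 0.1079 W.
Step 9 — Reactive power: Q = Im(S) = -1.443 VAR.
Step 10 — Apparent power: |S| = 1.447 VA.
Step 11 — Power factor: PF = P/|S| = 0.07459 (leading).

(a) P = 0.1079 W  (b) Q = -1.443 VAR  (c) S = 1.447 VA  (d) PF = 0.07459 (leading)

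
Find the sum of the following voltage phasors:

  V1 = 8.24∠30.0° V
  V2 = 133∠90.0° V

Step 1 — Convert each phasor to rectangular form:
  V1 = 8.24·(cos(30.0°) + j·sin(30.0°)) = 7.136 + j4.12 V
  V2 = 133·(cos(90.0°) + j·sin(90.0°)) = 0 + j133 V
Step 2 — Sum components: V_total = 7.136 + j137.1 V.
Step 3 — Convert to polar: |V_total| = 137.3 V, ∠V_total = 87.0°.

V_total = 137.3∠87.0° V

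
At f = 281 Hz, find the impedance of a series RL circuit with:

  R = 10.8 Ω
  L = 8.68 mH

Step 1 — Angular frequency: ω = 2π·f = 2π·281 = 1766 rad/s.
Step 2 — Component impedances:
  R: Z = R = 10.8 Ω
  L: Z = jωL = j·1766·0.00868 = 0 + j15.33 Ω
Step 3 — Series combination: Z_total = R + L = 10.8 + j15.33 Ω = 18.75∠54.8° Ω.

Z = 10.8 + j15.33 Ω = 18.75∠54.8° Ω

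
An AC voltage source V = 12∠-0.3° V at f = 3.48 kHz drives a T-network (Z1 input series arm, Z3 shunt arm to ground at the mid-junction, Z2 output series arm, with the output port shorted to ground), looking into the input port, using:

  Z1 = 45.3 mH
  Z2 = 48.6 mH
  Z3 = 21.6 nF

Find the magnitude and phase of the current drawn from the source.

Step 1 — Angular frequency: ω = 2π·f = 2π·3480 = 2.187e+04 rad/s.
Step 2 — Component impedances:
  Z1: Z = jωL = j·2.187e+04·0.0453 = 0 + j990.5 Ω
  Z2: Z = jωL = j·2.187e+04·0.0486 = 0 + j1063 Ω
  Z3: Z = 1/(jωC) = -j/(ω·C) = 0 - j2117 Ω
Step 3 — With the output port shorted to ground, the output series arm Z2 runs from the junction to ground; the shunt arm Z3 also runs from the junction to ground. They appear in parallel: Z3 || Z2 = 0 + j2133 Ω.
Step 4 — Series with input arm Z1: Z_in = Z1 + (Z3 || Z2) = 0 + j3124 Ω = 3124∠90.0° Ω.
Step 5 — Source phasor: V = 12∠-0.3° V = 12 - j0.06283 V.
Step 6 — Ohm's law: I = V / Z_total = (12 - j0.06283) / (0 + j3124) = -2.011e-05 - j0.003841 A.
Step 7 — Convert to polar: |I| = 0.003841 A, ∠I = -90.3°.

I = 0.003841∠-90.3° A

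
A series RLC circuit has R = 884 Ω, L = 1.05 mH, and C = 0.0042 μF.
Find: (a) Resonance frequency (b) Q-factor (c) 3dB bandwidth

Step 1 — Resonance: ω₀ = 1/√(LC) = 1/√(0.00105·4.2e-09) = 4.762e+05 rad/s.
Step 2 — f₀ = ω₀/(2π) = 7.579e+04 Hz.
Step 3 — Series Q: Q = ω₀L/R = 4.762e+05·0.00105/884 = 0.5656.
Step 4 — Bandwidth: Δω = ω₀/Q = 8.419e+05 rad/s; BW = Δω/(2π) = 1.34e+05 Hz.

(a) f₀ = 7.579e+04 Hz  (b) Q = 0.5656  (c) BW = 1.34e+05 Hz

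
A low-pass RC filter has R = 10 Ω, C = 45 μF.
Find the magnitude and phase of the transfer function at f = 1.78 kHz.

Step 1 — Angular frequency: ω = 2π·1780 = 1.118e+04 rad/s.
Step 2 — Transfer function: H(jω) = 1/(1 + jωRC).
Step 3 — Denominator: 1 + jωRC = 1 + j·1.118e+04·10·4.5e-05 = 1 + j5.033.
Step 4 — H = 0.03798 - j0.1911.
Step 5 — Magnitude: |H| = 0.1949 (-14.2 dB); phase: φ = -78.8°.

|H| = 0.1949 (-14.2 dB), φ = -78.8°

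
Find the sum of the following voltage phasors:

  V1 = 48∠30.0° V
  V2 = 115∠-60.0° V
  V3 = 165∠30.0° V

Step 1 — Convert each phasor to rectangular form:
  V1 = 48·(cos(30.0°) + j·sin(30.0°)) = 41.57 + j24 V
  V2 = 115·(cos(-60.0°) + j·sin(-60.0°)) = 57.5 - j99.59 V
  V3 = 165·(cos(30.0°) + j·sin(30.0°)) = 142.9 + j82.5 V
Step 2 — Sum components: V_total = 242 + j6.907 V.
Step 3 — Convert to polar: |V_total| = 242.1 V, ∠V_total = 1.6°.

V_total = 242.1∠1.6° V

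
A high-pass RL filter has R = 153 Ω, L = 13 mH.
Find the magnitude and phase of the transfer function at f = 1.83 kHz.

Step 1 — Angular frequency: ω = 2π·1830 = 1.15e+04 rad/s.
Step 2 — Transfer function: H(jω) = jωL/(R + jωL).
Step 3 — Numerator jωL = j·149.5; denominator R + jωL = 153 + j149.5.
Step 4 — H = 0.4884 + j0.4999.
Step 5 — Magnitude: |H| = 0.6988 (-3.1 dB); phase: φ = 45.7°.

|H| = 0.6988 (-3.1 dB), φ = 45.7°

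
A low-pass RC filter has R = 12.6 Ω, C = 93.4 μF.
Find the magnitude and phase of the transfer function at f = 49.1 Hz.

Step 1 — Angular frequency: ω = 2π·49.1 = 308.5 rad/s.
Step 2 — Transfer function: H(jω) = 1/(1 + jωRC).
Step 3 — Denominator: 1 + jωRC = 1 + j·308.5·12.6·9.34e-05 = 1 + j0.3631.
Step 4 — H = 0.8835 - j0.3208.
Step 5 — Magnitude: |H| = 0.94 (-0.5 dB); phase: φ = -20.0°.

|H| = 0.94 (-0.5 dB), φ = -20.0°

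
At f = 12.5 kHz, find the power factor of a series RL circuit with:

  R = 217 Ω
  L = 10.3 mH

Step 1 — Angular frequency: ω = 2π·f = 2π·1.25e+04 = 7.854e+04 rad/s.
Step 2 — Component impedances:
  R: Z = R = 217 Ω
  L: Z = jωL = j·7.854e+04·0.0103 = 0 + j809 Ω
Step 3 — Series combination: Z_total = R + L = 217 + j809 Ω = 837.6∠75.0° Ω.
Step 4 — Power factor: PF = cos(φ) = Re(Z)/|Z| = 217/837.6 = 0.2591.
Step 5 — Type: Im(Z) = 809 ⇒ lagging (phase φ = 75.0°).

PF = 0.2591 (lagging, φ = 75.0°)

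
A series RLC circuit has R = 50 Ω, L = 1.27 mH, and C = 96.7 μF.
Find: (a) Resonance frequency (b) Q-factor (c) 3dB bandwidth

Step 1 — Resonance condition Im(Z)=0 gives ω₀ = 1/√(LC).
Step 2 — ω₀ = 1/√(0.00127·9.67e-05) = 2854 rad/s.
Step 3 — f₀ = ω₀/(2π) = 454.2 Hz.
Step 4 — Series Q: Q = ω₀L/R = 2854·0.00127/50 = 0.07248.
Step 5 — 3dB bandwidth: Δω = ω₀/Q = 3.937e+04 rad/s; BW = Δω/(2π) = 6266 Hz.

(a) f₀ = 454.2 Hz  (b) Q = 0.07248  (c) BW = 6266 Hz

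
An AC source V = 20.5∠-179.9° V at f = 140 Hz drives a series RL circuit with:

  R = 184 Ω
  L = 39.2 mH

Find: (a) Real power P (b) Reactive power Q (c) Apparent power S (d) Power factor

Step 1 — Angular frequency: ω = 2π·f = 2π·140 = 879.6 rad/s.
Step 2 — Component impedances:
  R: Z = R = 184 Ω
  L: Z = jωL = j·879.6·0.0392 = 0 + j34.48 Ω
Step 3 — Series combination: Z_total = R + L = 184 + j34.48 Ω = 187.2∠10.6° Ω.
Step 4 — Source phasor: V = 20.5∠-179.9° V = -20.5 - j0.03578 V.
Step 5 — Current: I = V / Z = -0.1077 + j0.01998 A = 0.1095∠169.5° A.
Step 6 — Complex power: S = V·I* = 2.206 + j0.4135 VA.
Step 7 — Real power: P = Re(S) = 2.206 W.
Step 8 — Reactive power: Q = Im(S) = 0.4135 VAR.
Step 9 — Apparent power: |S| = 2.245 VA.
Step 10 — Power factor: PF = P/|S| = 0.9829 (lagging).

(a) P = 2.206 W  (b) Q = 0.4135 VAR  (c) S = 2.245 VA  (d) PF = 0.9829 (lagging)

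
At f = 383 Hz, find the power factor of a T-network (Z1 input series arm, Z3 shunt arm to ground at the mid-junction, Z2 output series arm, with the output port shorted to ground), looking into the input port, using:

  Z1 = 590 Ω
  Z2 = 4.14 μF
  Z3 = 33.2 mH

Step 1 — Angular frequency: ω = 2π·f = 2π·383 = 2406 rad/s.
Step 2 — Component impedances:
  Z1: Z = R = 590 Ω
  Z2: Z = 1/(jωC) = -j/(ω·C) = 0 - j100.4 Ω
  Z3: Z = jωL = j·2406·0.0332 = 0 + j79.89 Ω
Step 3 — With the output port shorted to ground, the output series arm Z2 runs from the junction to ground; the shunt arm Z3 also runs from the junction to ground. They appear in parallel: Z3 || Z2 = 0 + j391.6 Ω.
Step 4 — Series with input arm Z1: Z_in = Z1 + (Z3 || Z2) = 590 + j391.6 Ω = 708.1∠33.6° Ω.
Step 5 — Power factor: PF = cos(φ) = Re(Z)/|Z| = 590/708.1 = 0.8332.
Step 6 — Type: Im(Z) = 391.6 ⇒ lagging (phase φ = 33.6°).

PF = 0.8332 (lagging, φ = 33.6°)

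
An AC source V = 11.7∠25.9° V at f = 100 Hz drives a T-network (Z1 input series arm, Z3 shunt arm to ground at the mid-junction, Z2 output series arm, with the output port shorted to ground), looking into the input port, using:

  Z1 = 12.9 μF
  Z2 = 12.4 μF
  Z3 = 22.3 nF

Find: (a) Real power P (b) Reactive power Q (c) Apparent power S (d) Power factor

Step 1 — Angular frequency: ω = 2π·f = 2π·100 = 628.3 rad/s.
Step 2 — Component impedances:
  Z1: Z = 1/(jωC) = -j/(ω·C) = 0 - j123.4 Ω
  Z2: Z = 1/(jωC) = -j/(ω·C) = 0 - j128.4 Ω
  Z3: Z = 1/(jωC) = -j/(ω·C) = 0 - j7.137e+04 Ω
Step 3 — With the output port shorted to ground, the output series arm Z2 runs from the junction to ground; the shunt arm Z3 also runs from the junction to ground. They appear in parallel: Z3 || Z2 = 0 - j128.1 Ω.
Step 4 — Series with input arm Z1: Z_in = Z1 + (Z3 || Z2) = 0 - j251.5 Ω = 251.5∠-90.0° Ω.
Step 5 — Source phasor: V = 11.7∠25.9° V = 10.52 + j5.111 V.
Step 6 — Current: I = V / Z = -0.02032 + j0.04185 A = 0.04652∠115.9° A.
Step 7 — Complex power: S = V·I* = 0 - j0.5443 VA.
Step 8 — Real power: P = Re(S) = 0 W.
Step 9 — Reactive power: Q = Im(S) = -0.5443 VAR.
Step 10 — Apparent power: |S| = 0.5443 VA.
Step 11 — Power factor: PF = P/|S| = 0 (leading).

(a) P = 0 W  (b) Q = -0.5443 VAR  (c) S = 0.5443 VA  (d) PF = 0 (leading)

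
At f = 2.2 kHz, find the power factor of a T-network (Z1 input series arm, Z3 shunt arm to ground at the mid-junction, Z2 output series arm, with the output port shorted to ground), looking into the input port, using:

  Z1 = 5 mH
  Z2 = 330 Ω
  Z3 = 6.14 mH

Step 1 — Angular frequency: ω = 2π·f = 2π·2200 = 1.382e+04 rad/s.
Step 2 — Component impedances:
  Z1: Z = jωL = j·1.382e+04·0.005 = 0 + j69.12 Ω
  Z2: Z = R = 330 Ω
  Z3: Z = jωL = j·1.382e+04·0.00614 = 0 + j84.87 Ω
Step 3 — With the output port shorted to ground, the output series arm Z2 runs from the junction to ground; the shunt arm Z3 also runs from the junction to ground. They appear in parallel: Z3 || Z2 = 20.47 + j79.61 Ω.
Step 4 — Series with input arm Z1: Z_in = Z1 + (Z3 || Z2) = 20.47 + j148.7 Ω = 150.1∠82.2° Ω.
Step 5 — Power factor: PF = cos(φ) = Re(Z)/|Z| = 20.47/150.1 = 0.1364.
Step 6 — Type: Im(Z) = 148.7 ⇒ lagging (phase φ = 82.2°).

PF = 0.1364 (lagging, φ = 82.2°)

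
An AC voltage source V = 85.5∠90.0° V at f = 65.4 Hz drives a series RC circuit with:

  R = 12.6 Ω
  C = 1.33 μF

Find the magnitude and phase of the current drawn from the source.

Step 1 — Angular frequency: ω = 2π·f = 2π·65.4 = 410.9 rad/s.
Step 2 — Component impedances:
  R: Z = R = 12.6 Ω
  C: Z = 1/(jωC) = -j/(ω·C) = 0 - j1830 Ω
Step 3 — Series combination: Z_total = R + C = 12.6 - j1830 Ω = 1830∠-89.6° Ω.
Step 4 — Source phasor: V = 85.5∠90.0° V = 0 + j85.5 V.
Step 5 — Ohm's law: I = V / Z_total = (0 + j85.5) / (12.6 - j1830) = -0.04673 + j0.0003218 A.
Step 6 — Convert to polar: |I| = 0.04673 A, ∠I = 179.6°.

I = 0.04673∠179.6° A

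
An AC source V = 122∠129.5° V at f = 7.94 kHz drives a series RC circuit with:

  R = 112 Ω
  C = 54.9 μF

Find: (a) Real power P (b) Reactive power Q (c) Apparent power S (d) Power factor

Step 1 — Angular frequency: ω = 2π·f = 2π·7940 = 4.989e+04 rad/s.
Step 2 — Component impedances:
  R: Z = R = 112 Ω
  C: Z = 1/(jωC) = -j/(ω·C) = 0 - j0.3651 Ω
Step 3 — Series combination: Z_total = R + C = 112 - j0.3651 Ω = 112∠-0.2° Ω.
Step 4 — Source phasor: V = 122∠129.5° V = -77.6 + j94.14 V.
Step 5 — Current: I = V / Z = -0.6956 + j0.8383 A = 1.089∠129.7° A.
Step 6 — Complex power: S = V·I* = 132.9 - j0.4332 VA.
Step 7 — Real power: P = Re(S) = 132.9 W.
Step 8 — Reactive power: Q = Im(S) = -0.4332 VAR.
Step 9 — Apparent power: |S| = 132.9 VA.
Step 10 — Power factor: PF = P/|S| = 1 (leading).

(a) P = 132.9 W  (b) Q = -0.4332 VAR  (c) S = 132.9 VA  (d) PF = 1 (leading)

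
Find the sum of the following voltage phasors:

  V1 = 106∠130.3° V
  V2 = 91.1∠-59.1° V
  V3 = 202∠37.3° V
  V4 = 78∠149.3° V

Step 1 — Convert each phasor to rectangular form:
  V1 = 106·(cos(130.3°) + j·sin(130.3°)) = -68.56 + j80.84 V
  V2 = 91.1·(cos(-59.1°) + j·sin(-59.1°)) = 46.78 - j78.17 V
  V3 = 202·(cos(37.3°) + j·sin(37.3°)) = 160.7 + j122.4 V
  V4 = 78·(cos(149.3°) + j·sin(149.3°)) = -67.07 + j39.82 V
Step 2 — Sum components: V_total = 71.84 + j164.9 V.
Step 3 — Convert to polar: |V_total| = 179.9 V, ∠V_total = 66.5°.

V_total = 179.9∠66.5° V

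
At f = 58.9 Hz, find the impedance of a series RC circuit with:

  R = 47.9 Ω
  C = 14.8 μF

Step 1 — Angular frequency: ω = 2π·f = 2π·58.9 = 370.1 rad/s.
Step 2 — Component impedances:
  R: Z = R = 47.9 Ω
  C: Z = 1/(jωC) = -j/(ω·C) = 0 - j182.6 Ω
Step 3 — Series combination: Z_total = R + C = 47.9 - j182.6 Ω = 188.8∠-75.3° Ω.

Z = 47.9 - j182.6 Ω = 188.8∠-75.3° Ω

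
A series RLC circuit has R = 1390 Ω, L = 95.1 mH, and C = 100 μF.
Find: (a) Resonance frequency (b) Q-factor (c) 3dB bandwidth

Step 1 — Resonance condition Im(Z)=0 gives ω₀ = 1/√(LC).
Step 2 — ω₀ = 1/√(0.0951·0.0001) = 324.3 rad/s.
Step 3 — f₀ = ω₀/(2π) = 51.61 Hz.
Step 4 — Series Q: Q = ω₀L/R = 324.3·0.0951/1390 = 0.02219.
Step 5 — 3dB bandwidth: Δω = ω₀/Q = 1.462e+04 rad/s; BW = Δω/(2π) = 2326 Hz.

(a) f₀ = 51.61 Hz  (b) Q = 0.02219  (c) BW = 2326 Hz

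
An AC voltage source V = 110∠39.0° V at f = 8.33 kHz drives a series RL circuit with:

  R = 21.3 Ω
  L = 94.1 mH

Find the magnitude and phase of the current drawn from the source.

Step 1 — Angular frequency: ω = 2π·f = 2π·8330 = 5.234e+04 rad/s.
Step 2 — Component impedances:
  R: Z = R = 21.3 Ω
  L: Z = jωL = j·5.234e+04·0.0941 = 0 + j4925 Ω
Step 3 — Series combination: Z_total = R + L = 21.3 + j4925 Ω = 4925∠89.8° Ω.
Step 4 — Source phasor: V = 110∠39.0° V = 85.49 + j69.23 V.
Step 5 — Ohm's law: I = V / Z_total = (85.49 + j69.23) / (21.3 + j4925) = 0.01413 - j0.0173 A.
Step 6 — Convert to polar: |I| = 0.02233 A, ∠I = -50.8°.

I = 0.02233∠-50.8° A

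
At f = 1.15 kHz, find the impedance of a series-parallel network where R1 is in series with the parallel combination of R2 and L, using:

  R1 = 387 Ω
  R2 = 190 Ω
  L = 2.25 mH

Step 1 — Angular frequency: ω = 2π·f = 2π·1150 = 7226 rad/s.
Step 2 — Component impedances:
  R1: Z = R = 387 Ω
  R2: Z = R = 190 Ω
  L: Z = jωL = j·7226·0.00225 = 0 + j16.26 Ω
Step 3 — Parallel branch: R2 || L = 1/(1/R2 + 1/L) = 1.381 + j16.14 Ω.
Step 4 — Series with R1: Z_total = R1 + (R2 || L) = 388.4 + j16.14 Ω = 388.7∠2.4° Ω.

Z = 388.4 + j16.14 Ω = 388.7∠2.4° Ω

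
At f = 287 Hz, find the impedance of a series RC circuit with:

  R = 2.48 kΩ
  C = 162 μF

Step 1 — Angular frequency: ω = 2π·f = 2π·287 = 1803 rad/s.
Step 2 — Component impedances:
  R: Z = R = 2480 Ω
  C: Z = 1/(jωC) = -j/(ω·C) = 0 - j3.423 Ω
Step 3 — Series combination: Z_total = R + C = 2480 - j3.423 Ω = 2480∠-0.1° Ω.

Z = 2480 - j3.423 Ω = 2480∠-0.1° Ω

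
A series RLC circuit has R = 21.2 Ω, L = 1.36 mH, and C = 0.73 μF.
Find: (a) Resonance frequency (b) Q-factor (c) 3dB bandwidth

Step 1 — Resonance: ω₀ = 1/√(LC) = 1/√(0.00136·7.3e-07) = 3.174e+04 rad/s.
Step 2 — f₀ = ω₀/(2π) = 5051 Hz.
Step 3 — Series Q: Q = ω₀L/R = 3.174e+04·0.00136/21.2 = 2.036.
Step 4 — Bandwidth: Δω = ω₀/Q = 1.559e+04 rad/s; BW = Δω/(2π) = 2481 Hz.

(a) f₀ = 5051 Hz  (b) Q = 2.036  (c) BW = 2481 Hz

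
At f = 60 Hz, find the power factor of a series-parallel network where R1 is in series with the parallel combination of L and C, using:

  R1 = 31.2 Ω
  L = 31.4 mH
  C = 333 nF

Step 1 — Angular frequency: ω = 2π·f = 2π·60 = 377 rad/s.
Step 2 — Component impedances:
  R1: Z = R = 31.2 Ω
  L: Z = jωL = j·377·0.0314 = 0 + j11.84 Ω
  C: Z = 1/(jωC) = -j/(ω·C) = 0 - j7966 Ω
Step 3 — Parallel branch: L || C = 1/(1/L + 1/C) = 0 + j11.86 Ω.
Step 4 — Series with R1: Z_total = R1 + (L || C) = 31.2 + j11.86 Ω = 33.38∠20.8° Ω.
Step 5 — Power factor: PF = cos(φ) = Re(Z)/|Z| = 31.2/33.376 = 0.9348.
Step 6 — Type: Im(Z) = 11.86 ⇒ lagging (phase φ = 20.8°).

PF = 0.9348 (lagging, φ = 20.8°)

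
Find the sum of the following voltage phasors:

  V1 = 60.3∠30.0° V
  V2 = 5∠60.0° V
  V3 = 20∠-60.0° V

Step 1 — Convert each phasor to rectangular form:
  V1 = 60.3·(cos(30.0°) + j·sin(30.0°)) = 52.22 + j30.15 V
  V2 = 5·(cos(60.0°) + j·sin(60.0°)) = 2.5 + j4.33 V
  V3 = 20·(cos(-60.0°) + j·sin(-60.0°)) = 10 - j17.32 V
Step 2 — Sum components: V_total = 64.72 + j17.16 V.
Step 3 — Convert to polar: |V_total| = 66.96 V, ∠V_total = 14.8°.

V_total = 66.96∠14.8° V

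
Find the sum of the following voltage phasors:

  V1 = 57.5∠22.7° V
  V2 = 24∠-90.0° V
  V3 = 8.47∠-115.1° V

Step 1 — Convert each phasor to rectangular form:
  V1 = 57.5·(cos(22.7°) + j·sin(22.7°)) = 53.05 + j22.19 V
  V2 = 24·(cos(-90.0°) + j·sin(-90.0°)) = 0 - j24 V
  V3 = 8.47·(cos(-115.1°) + j·sin(-115.1°)) = -3.593 - j7.67 V
Step 2 — Sum components: V_total = 49.45 - j9.481 V.
Step 3 — Convert to polar: |V_total| = 50.35 V, ∠V_total = -10.9°.

V_total = 50.35∠-10.9° V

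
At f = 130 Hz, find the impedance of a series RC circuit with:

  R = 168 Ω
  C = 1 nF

Step 1 — Angular frequency: ω = 2π·f = 2π·130 = 816.8 rad/s.
Step 2 — Component impedances:
  R: Z = R = 168 Ω
  C: Z = 1/(jωC) = -j/(ω·C) = 0 - j1.224e+06 Ω
Step 3 — Series combination: Z_total = R + C = 168 - j1.224e+06 Ω = 1.224e+06∠-90.0° Ω.

Z = 168 - j1.224e+06 Ω = 1.224e+06∠-90.0° Ω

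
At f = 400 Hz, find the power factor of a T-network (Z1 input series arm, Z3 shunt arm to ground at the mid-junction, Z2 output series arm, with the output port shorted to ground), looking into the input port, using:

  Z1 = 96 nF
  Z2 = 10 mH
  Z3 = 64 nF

Step 1 — Angular frequency: ω = 2π·f = 2π·400 = 2513 rad/s.
Step 2 — Component impedances:
  Z1: Z = 1/(jωC) = -j/(ω·C) = 0 - j4145 Ω
  Z2: Z = jωL = j·2513·0.01 = 0 + j25.13 Ω
  Z3: Z = 1/(jωC) = -j/(ω·C) = 0 - j6217 Ω
Step 3 — With the output port shorted to ground, the output series arm Z2 runs from the junction to ground; the shunt arm Z3 also runs from the junction to ground. They appear in parallel: Z3 || Z2 = 0 + j25.23 Ω.
Step 4 — Series with input arm Z1: Z_in = Z1 + (Z3 || Z2) = 0 - j4119 Ω = 4119∠-90.0° Ω.
Step 5 — Power factor: PF = cos(φ) = Re(Z)/|Z| = 0/4119 = 0.
Step 6 — Type: Im(Z) = -4119 ⇒ leading (phase φ = -90.0°).

PF = 0 (leading, φ = -90.0°)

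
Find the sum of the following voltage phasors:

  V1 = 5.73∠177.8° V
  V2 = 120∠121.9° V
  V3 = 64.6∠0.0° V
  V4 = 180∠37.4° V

Step 1 — Convert each phasor to rectangular form:
  V1 = 5.73·(cos(177.8°) + j·sin(177.8°)) = -5.726 + j0.22 V
  V2 = 120·(cos(121.9°) + j·sin(121.9°)) = -63.41 + j101.9 V
  V3 = 64.6·(cos(0.0°) + j·sin(0.0°)) = 64.6 V
  V4 = 180·(cos(37.4°) + j·sin(37.4°)) = 143 + j109.3 V
Step 2 — Sum components: V_total = 138.5 + j211.4 V.
Step 3 — Convert to polar: |V_total| = 252.7 V, ∠V_total = 56.8°.

V_total = 252.7∠56.8° V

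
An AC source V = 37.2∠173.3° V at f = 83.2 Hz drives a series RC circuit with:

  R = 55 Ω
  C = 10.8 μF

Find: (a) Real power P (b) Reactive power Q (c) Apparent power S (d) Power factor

Step 1 — Angular frequency: ω = 2π·f = 2π·83.2 = 522.8 rad/s.
Step 2 — Component impedances:
  R: Z = R = 55 Ω
  C: Z = 1/(jωC) = -j/(ω·C) = 0 - j177.1 Ω
Step 3 — Series combination: Z_total = R + C = 55 - j177.1 Ω = 185.5∠-72.7° Ω.
Step 4 — Source phasor: V = 37.2∠173.3° V = -36.95 + j4.34 V.
Step 5 — Current: I = V / Z = -0.08142 - j0.1833 A = 0.2006∠-114.0° A.
Step 6 — Complex power: S = V·I* = 2.213 - j7.126 VA.
Step 7 — Real power: P = Re(S) = 2.213 W.
Step 8 — Reactive power: Q = Im(S) = -7.126 VAR.
Step 9 — Apparent power: |S| = 7.461 VA.
Step 10 — Power factor: PF = P/|S| = 0.2966 (leading).

(a) P = 2.213 W  (b) Q = -7.126 VAR  (c) S = 7.461 VA  (d) PF = 0.2966 (leading)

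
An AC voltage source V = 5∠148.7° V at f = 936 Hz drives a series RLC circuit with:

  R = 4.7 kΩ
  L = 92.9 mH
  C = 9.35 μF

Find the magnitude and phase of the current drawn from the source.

Step 1 — Angular frequency: ω = 2π·f = 2π·936 = 5881 rad/s.
Step 2 — Component impedances:
  R: Z = R = 4700 Ω
  L: Z = jωL = j·5881·0.0929 = 0 + j546.4 Ω
  C: Z = 1/(jωC) = -j/(ω·C) = 0 - j18.19 Ω
Step 3 — Series combination: Z_total = R + L + C = 4700 + j528.2 Ω = 4730∠6.4° Ω.
Step 4 — Source phasor: V = 5∠148.7° V = -4.272 + j2.598 V.
Step 5 — Ohm's law: I = V / Z_total = (-4.272 + j2.598) / (4700 + j528.2) = -0.0008363 + j0.0006467 A.
Step 6 — Convert to polar: |I| = 0.001057 A, ∠I = 142.3°.

I = 0.001057∠142.3° A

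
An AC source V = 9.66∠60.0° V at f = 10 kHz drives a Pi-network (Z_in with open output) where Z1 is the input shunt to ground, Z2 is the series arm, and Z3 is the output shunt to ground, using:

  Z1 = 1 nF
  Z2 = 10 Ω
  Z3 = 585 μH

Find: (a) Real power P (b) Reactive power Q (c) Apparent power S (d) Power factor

Step 1 — Angular frequency: ω = 2π·f = 2π·1e+04 = 6.283e+04 rad/s.
Step 2 — Component impedances:
  Z1: Z = 1/(jωC) = -j/(ω·C) = 0 - j1.592e+04 Ω
  Z2: Z = R = 10 Ω
  Z3: Z = jωL = j·6.283e+04·0.000585 = 0 + j36.76 Ω
Step 3 — With open output, the series arm Z2 and the output shunt Z3 appear in series to ground: Z2 + Z3 = 10 + j36.76 Ω.
Step 4 — Parallel with input shunt Z1: Z_in = Z1 || (Z2 + Z3) = 10.05 + j36.84 Ω = 38.18∠74.7° Ω.
Step 5 — Source phasor: V = 9.66∠60.0° V = 4.83 + j8.366 V.
Step 6 — Current: I = V / Z = 0.2447 - j0.06439 A = 0.253∠-14.7° A.
Step 7 — Complex power: S = V·I* = 0.6431 + j2.358 VA.
Step 8 — Real power: P = Re(S) = 0.6431 W.
Step 9 — Reactive power: Q = Im(S) = 2.358 VAR.
Step 10 — Apparent power: |S| = 2.444 VA.
Step 11 — Power factor: PF = P/|S| = 0.2631 (lagging).

(a) P = 0.6431 W  (b) Q = 2.358 VAR  (c) S = 2.444 VA  (d) PF = 0.2631 (lagging)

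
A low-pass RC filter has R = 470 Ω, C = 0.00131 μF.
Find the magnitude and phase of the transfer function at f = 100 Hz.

Step 1 — Angular frequency: ω = 2π·100 = 628.3 rad/s.
Step 2 — Transfer function: H(jω) = 1/(1 + jωRC).
Step 3 — Denominator: 1 + jωRC = 1 + j·628.3·470·1.31e-09 = 1 + j0.0003869.
Step 4 — H = 1 - j0.0003869.
Step 5 — Magnitude: |H| = 1 (-0.0 dB); phase: φ = -0.0°.

|H| = 1 (-0.0 dB), φ = -0.0°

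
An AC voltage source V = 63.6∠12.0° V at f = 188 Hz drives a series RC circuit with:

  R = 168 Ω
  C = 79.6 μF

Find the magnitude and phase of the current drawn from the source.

Step 1 — Angular frequency: ω = 2π·f = 2π·188 = 1181 rad/s.
Step 2 — Component impedances:
  R: Z = R = 168 Ω
  C: Z = 1/(jωC) = -j/(ω·C) = 0 - j10.64 Ω
Step 3 — Series combination: Z_total = R + C = 168 - j10.64 Ω = 168.3∠-3.6° Ω.
Step 4 — Source phasor: V = 63.6∠12.0° V = 62.21 + j13.22 V.
Step 5 — Ohm's law: I = V / Z_total = (62.21 + j13.22) / (168 - j10.64) = 0.3639 + j0.1017 A.
Step 6 — Convert to polar: |I| = 0.3778 A, ∠I = 15.6°.

I = 0.3778∠15.6° A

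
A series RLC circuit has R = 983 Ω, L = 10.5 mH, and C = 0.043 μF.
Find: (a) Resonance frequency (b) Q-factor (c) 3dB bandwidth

Step 1 — Resonance: ω₀ = 1/√(LC) = 1/√(0.0105·4.3e-08) = 4.706e+04 rad/s.
Step 2 — f₀ = ω₀/(2π) = 7490 Hz.
Step 3 — Series Q: Q = ω₀L/R = 4.706e+04·0.0105/983 = 0.5027.
Step 4 — Bandwidth: Δω = ω₀/Q = 9.362e+04 rad/s; BW = Δω/(2π) = 1.49e+04 Hz.

(a) f₀ = 7490 Hz  (b) Q = 0.5027  (c) BW = 1.49e+04 Hz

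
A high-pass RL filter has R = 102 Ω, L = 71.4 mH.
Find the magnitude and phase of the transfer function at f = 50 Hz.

Step 1 — Angular frequency: ω = 2π·50 = 314.2 rad/s.
Step 2 — Transfer function: H(jω) = jωL/(R + jωL).
Step 3 — Numerator jωL = j·22.43; denominator R + jωL = 102 + j22.43.
Step 4 — H = 0.04613 + j0.2098.
Step 5 — Magnitude: |H| = 0.2148 (-13.4 dB); phase: φ = 77.6°.

|H| = 0.2148 (-13.4 dB), φ = 77.6°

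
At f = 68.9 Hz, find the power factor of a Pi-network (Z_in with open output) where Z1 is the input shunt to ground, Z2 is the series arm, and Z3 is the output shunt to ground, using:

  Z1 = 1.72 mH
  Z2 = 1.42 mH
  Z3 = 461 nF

Step 1 — Angular frequency: ω = 2π·f = 2π·68.9 = 432.9 rad/s.
Step 2 — Component impedances:
  Z1: Z = jωL = j·432.9·0.00172 = 0 + j0.7446 Ω
  Z2: Z = jωL = j·432.9·0.00142 = 0 + j0.6147 Ω
  Z3: Z = 1/(jωC) = -j/(ω·C) = 0 - j5011 Ω
Step 3 — With open output, the series arm Z2 and the output shunt Z3 appear in series to ground: Z2 + Z3 = 0 - j5010 Ω.
Step 4 — Parallel with input shunt Z1: Z_in = Z1 || (Z2 + Z3) = 0 + j0.7447 Ω = 0.7447∠90.0° Ω.
Step 5 — Power factor: PF = cos(φ) = Re(Z)/|Z| = -0/0.7447 = -0.
Step 6 — Type: Im(Z) = 0.7447 ⇒ lagging (phase φ = 90.0°).

PF = -0 (lagging, φ = 90.0°)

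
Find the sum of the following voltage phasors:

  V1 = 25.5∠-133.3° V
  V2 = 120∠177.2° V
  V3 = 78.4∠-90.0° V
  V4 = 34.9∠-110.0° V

Step 1 — Convert each phasor to rectangular form:
  V1 = 25.5·(cos(-133.3°) + j·sin(-133.3°)) = -17.49 - j18.56 V
  V2 = 120·(cos(177.2°) + j·sin(177.2°)) = -119.9 + j5.862 V
  V3 = 78.4·(cos(-90.0°) + j·sin(-90.0°)) = 0 - j78.4 V
  V4 = 34.9·(cos(-110.0°) + j·sin(-110.0°)) = -11.94 - j32.8 V
Step 2 — Sum components: V_total = -149.3 - j123.9 V.
Step 3 — Convert to polar: |V_total| = 194 V, ∠V_total = -140.3°.

V_total = 194∠-140.3° V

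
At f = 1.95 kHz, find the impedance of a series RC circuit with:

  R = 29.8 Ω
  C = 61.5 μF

Step 1 — Angular frequency: ω = 2π·f = 2π·1950 = 1.225e+04 rad/s.
Step 2 — Component impedances:
  R: Z = R = 29.8 Ω
  C: Z = 1/(jωC) = -j/(ω·C) = 0 - j1.327 Ω
Step 3 — Series combination: Z_total = R + C = 29.8 - j1.327 Ω = 29.83∠-2.5° Ω.

Z = 29.8 - j1.327 Ω = 29.83∠-2.5° Ω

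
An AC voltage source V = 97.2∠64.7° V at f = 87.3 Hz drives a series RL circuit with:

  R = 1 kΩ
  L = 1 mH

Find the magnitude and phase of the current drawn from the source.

Step 1 — Angular frequency: ω = 2π·f = 2π·87.3 = 548.5 rad/s.
Step 2 — Component impedances:
  R: Z = R = 1000 Ω
  L: Z = jωL = j·548.5·0.001 = 0 + j0.5485 Ω
Step 3 — Series combination: Z_total = R + L = 1000 + j0.5485 Ω = 1000∠0.0° Ω.
Step 4 — Source phasor: V = 97.2∠64.7° V = 41.54 + j87.88 V.
Step 5 — Ohm's law: I = V / Z_total = (41.54 + j87.88) / (1000 + j0.5485) = 0.04159 + j0.08785 A.
Step 6 — Convert to polar: |I| = 0.0972 A, ∠I = 64.7°.

I = 0.0972∠64.7° A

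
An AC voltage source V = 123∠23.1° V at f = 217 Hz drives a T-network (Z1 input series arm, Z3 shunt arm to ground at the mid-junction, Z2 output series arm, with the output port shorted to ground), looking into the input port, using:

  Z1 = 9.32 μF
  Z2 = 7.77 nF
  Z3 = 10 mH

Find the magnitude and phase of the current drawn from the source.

Step 1 — Angular frequency: ω = 2π·f = 2π·217 = 1363 rad/s.
Step 2 — Component impedances:
  Z1: Z = 1/(jωC) = -j/(ω·C) = 0 - j78.69 Ω
  Z2: Z = 1/(jωC) = -j/(ω·C) = 0 - j9.439e+04 Ω
  Z3: Z = jωL = j·1363·0.01 = 0 + j13.63 Ω
Step 3 — With the output port shorted to ground, the output series arm Z2 runs from the junction to ground; the shunt arm Z3 also runs from the junction to ground. They appear in parallel: Z3 || Z2 = 0 + j13.64 Ω.
Step 4 — Series with input arm Z1: Z_in = Z1 + (Z3 || Z2) = 0 - j65.06 Ω = 65.06∠-90.0° Ω.
Step 5 — Source phasor: V = 123∠23.1° V = 113.1 + j48.26 V.
Step 6 — Ohm's law: I = V / Z_total = (113.1 + j48.26) / (0 - j65.06) = -0.7418 + j1.739 A.
Step 7 — Convert to polar: |I| = 1.891 A, ∠I = 113.1°.

I = 1.891∠113.1° A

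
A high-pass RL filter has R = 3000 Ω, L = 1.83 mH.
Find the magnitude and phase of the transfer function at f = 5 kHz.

Step 1 — Angular frequency: ω = 2π·5000 = 3.142e+04 rad/s.
Step 2 — Transfer function: H(jω) = jωL/(R + jωL).
Step 3 — Numerator jωL = j·57.49; denominator R + jωL = 3000 + j57.49.
Step 4 — H = 0.0003671 + j0.01916.
Step 5 — Magnitude: |H| = 0.01916 (-34.4 dB); phase: φ = 88.9°.

|H| = 0.01916 (-34.4 dB), φ = 88.9°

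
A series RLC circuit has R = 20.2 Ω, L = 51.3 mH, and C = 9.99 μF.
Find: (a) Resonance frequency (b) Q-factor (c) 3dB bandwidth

Step 1 — Resonance: ω₀ = 1/√(LC) = 1/√(0.0513·9.99e-06) = 1397 rad/s.
Step 2 — f₀ = ω₀/(2π) = 222.3 Hz.
Step 3 — Series Q: Q = ω₀L/R = 1397·0.0513/20.2 = 3.548.
Step 4 — Bandwidth: Δω = ω₀/Q = 393.8 rad/s; BW = Δω/(2π) = 62.67 Hz.

(a) f₀ = 222.3 Hz  (b) Q = 3.548  (c) BW = 62.67 Hz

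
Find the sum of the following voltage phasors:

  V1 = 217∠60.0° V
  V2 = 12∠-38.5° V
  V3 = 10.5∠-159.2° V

Step 1 — Convert each phasor to rectangular form:
  V1 = 217·(cos(60.0°) + j·sin(60.0°)) = 108.5 + j187.9 V
  V2 = 12·(cos(-38.5°) + j·sin(-38.5°)) = 9.391 - j7.47 V
  V3 = 10.5·(cos(-159.2°) + j·sin(-159.2°)) = -9.816 - j3.729 V
Step 2 — Sum components: V_total = 108.1 + j176.7 V.
Step 3 — Convert to polar: |V_total| = 207.2 V, ∠V_total = 58.6°.

V_total = 207.2∠58.6° V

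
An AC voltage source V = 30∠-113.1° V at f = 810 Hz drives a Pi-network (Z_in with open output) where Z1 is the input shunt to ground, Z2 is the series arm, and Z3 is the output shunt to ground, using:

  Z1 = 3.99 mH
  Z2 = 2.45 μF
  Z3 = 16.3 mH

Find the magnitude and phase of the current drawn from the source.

Step 1 — Angular frequency: ω = 2π·f = 2π·810 = 5089 rad/s.
Step 2 — Component impedances:
  Z1: Z = jωL = j·5089·0.00399 = 0 + j20.31 Ω
  Z2: Z = 1/(jωC) = -j/(ω·C) = 0 - j80.2 Ω
  Z3: Z = jωL = j·5089·0.0163 = 0 + j82.96 Ω
Step 3 — With open output, the series arm Z2 and the output shunt Z3 appear in series to ground: Z2 + Z3 = 0 + j2.758 Ω.
Step 4 — Parallel with input shunt Z1: Z_in = Z1 || (Z2 + Z3) = 0 + j2.428 Ω = 2.428∠90.0° Ω.
Step 5 — Source phasor: V = 30∠-113.1° V = -11.77 - j27.59 V.
Step 6 — Ohm's law: I = V / Z_total = (-11.77 - j27.59) / (0 + j2.428) = -11.36 + j4.847 A.
Step 7 — Convert to polar: |I| = 12.36 A, ∠I = 156.9°.

I = 12.36∠156.9° A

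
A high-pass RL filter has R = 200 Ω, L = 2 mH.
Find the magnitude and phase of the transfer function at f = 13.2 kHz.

Step 1 — Angular frequency: ω = 2π·1.32e+04 = 8.294e+04 rad/s.
Step 2 — Transfer function: H(jω) = jωL/(R + jωL).
Step 3 — Numerator jωL = j·165.9; denominator R + jωL = 200 + j165.9.
Step 4 — H = 0.4075 + j0.4914.
Step 5 — Magnitude: |H| = 0.6384 (-3.9 dB); phase: φ = 50.3°.

|H| = 0.6384 (-3.9 dB), φ = 50.3°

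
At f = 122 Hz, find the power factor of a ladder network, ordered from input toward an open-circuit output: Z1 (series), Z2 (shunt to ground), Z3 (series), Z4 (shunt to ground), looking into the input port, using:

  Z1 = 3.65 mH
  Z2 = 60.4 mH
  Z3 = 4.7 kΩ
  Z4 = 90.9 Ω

Step 1 — Angular frequency: ω = 2π·f = 2π·122 = 766.5 rad/s.
Step 2 — Component impedances:
  Z1: Z = jωL = j·766.5·0.00365 = 0 + j2.798 Ω
  Z2: Z = jωL = j·766.5·0.0604 = 0 + j46.3 Ω
  Z3: Z = R = 4700 Ω
  Z4: Z = R = 90.9 Ω
Step 3 — Ladder network (open output): work backward from the far end, alternating series and parallel combinations. Z_in = 0.4474 + j49.09 Ω = 49.1∠89.5° Ω.
Step 4 — Power factor: PF = cos(φ) = Re(Z)/|Z| = 0.4474/49.095 = 0.009113.
Step 5 — Type: Im(Z) = 49.09 ⇒ lagging (phase φ = 89.5°).

PF = 0.009113 (lagging, φ = 89.5°)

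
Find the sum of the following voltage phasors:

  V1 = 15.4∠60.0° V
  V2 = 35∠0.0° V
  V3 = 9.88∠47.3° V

Step 1 — Convert each phasor to rectangular form:
  V1 = 15.4·(cos(60.0°) + j·sin(60.0°)) = 7.7 + j13.34 V
  V2 = 35·(cos(0.0°) + j·sin(0.0°)) = 35 V
  V3 = 9.88·(cos(47.3°) + j·sin(47.3°)) = 6.7 + j7.261 V
Step 2 — Sum components: V_total = 49.4 + j20.6 V.
Step 3 — Convert to polar: |V_total| = 53.52 V, ∠V_total = 22.6°.

V_total = 53.52∠22.6° V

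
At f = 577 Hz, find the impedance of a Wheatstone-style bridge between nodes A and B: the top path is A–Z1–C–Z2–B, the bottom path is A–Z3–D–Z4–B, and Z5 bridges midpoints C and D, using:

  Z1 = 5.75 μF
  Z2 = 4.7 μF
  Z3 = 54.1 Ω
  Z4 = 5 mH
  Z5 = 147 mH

Step 1 — Angular frequency: ω = 2π·f = 2π·577 = 3625 rad/s.
Step 2 — Component impedances:
  Z1: Z = 1/(jωC) = -j/(ω·C) = 0 - j47.97 Ω
  Z2: Z = 1/(jωC) = -j/(ω·C) = 0 - j58.69 Ω
  Z3: Z = R = 54.1 Ω
  Z4: Z = jωL = j·3625·0.005 = 0 + j18.13 Ω
  Z5: Z = jωL = j·3625·0.147 = 0 + j532.9 Ω
Step 3 — Bridge requires nodal analysis (the Z5 bridge couples midpoints C and D, so the two paths cannot be reduced to a simple series/parallel combination). Setting node B to ground and injecting 1 A at node A, the 3-node admittance system at A, C, D solves to V_A = Z_AB = 59.16 - j13.19 Ω = 60.61∠-12.6° Ω.

Z = 59.16 - j13.19 Ω = 60.61∠-12.6° Ω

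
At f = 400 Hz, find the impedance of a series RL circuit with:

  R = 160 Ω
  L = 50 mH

Step 1 — Angular frequency: ω = 2π·f = 2π·400 = 2513 rad/s.
Step 2 — Component impedances:
  R: Z = R = 160 Ω
  L: Z = jωL = j·2513·0.05 = 0 + j125.7 Ω
Step 3 — Series combination: Z_total = R + L = 160 + j125.7 Ω = 203.4∠38.1° Ω.

Z = 160 + j125.7 Ω = 203.4∠38.1° Ω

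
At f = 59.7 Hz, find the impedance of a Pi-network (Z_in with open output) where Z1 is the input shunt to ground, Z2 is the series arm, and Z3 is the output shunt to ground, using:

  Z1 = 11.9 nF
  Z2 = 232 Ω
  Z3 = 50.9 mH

Step 1 — Angular frequency: ω = 2π·f = 2π·59.7 = 375.1 rad/s.
Step 2 — Component impedances:
  Z1: Z = 1/(jωC) = -j/(ω·C) = 0 - j2.24e+05 Ω
  Z2: Z = R = 232 Ω
  Z3: Z = jωL = j·375.1·0.0509 = 0 + j19.09 Ω
Step 3 — With open output, the series arm Z2 and the output shunt Z3 appear in series to ground: Z2 + Z3 = 232 + j19.09 Ω.
Step 4 — Parallel with input shunt Z1: Z_in = Z1 || (Z2 + Z3) = 232 + j18.85 Ω = 232.8∠4.6° Ω.

Z = 232 + j18.85 Ω = 232.8∠4.6° Ω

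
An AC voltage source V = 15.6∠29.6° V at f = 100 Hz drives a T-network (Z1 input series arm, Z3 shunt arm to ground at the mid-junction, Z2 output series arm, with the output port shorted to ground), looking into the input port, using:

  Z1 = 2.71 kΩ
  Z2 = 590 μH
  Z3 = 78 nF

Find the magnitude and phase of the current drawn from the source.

Step 1 — Angular frequency: ω = 2π·f = 2π·100 = 628.3 rad/s.
Step 2 — Component impedances:
  Z1: Z = R = 2710 Ω
  Z2: Z = jωL = j·628.3·0.00059 = 0 + j0.3707 Ω
  Z3: Z = 1/(jωC) = -j/(ω·C) = 0 - j2.04e+04 Ω
Step 3 — With the output port shorted to ground, the output series arm Z2 runs from the junction to ground; the shunt arm Z3 also runs from the junction to ground. They appear in parallel: Z3 || Z2 = 0 + j0.3707 Ω.
Step 4 — Series with input arm Z1: Z_in = Z1 + (Z3 || Z2) = 2710 + j0.3707 Ω = 2710∠0.0° Ω.
Step 5 — Source phasor: V = 15.6∠29.6° V = 13.56 + j7.705 V.
Step 6 — Ohm's law: I = V / Z_total = (13.56 + j7.705) / (2710 + j0.3707) = 0.005006 + j0.002843 A.
Step 7 — Convert to polar: |I| = 0.005756 A, ∠I = 29.6°.

I = 0.005756∠29.6° A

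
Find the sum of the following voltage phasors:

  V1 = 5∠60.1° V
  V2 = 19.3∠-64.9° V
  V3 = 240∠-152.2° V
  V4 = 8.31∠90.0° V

Step 1 — Convert each phasor to rectangular form:
  V1 = 5·(cos(60.1°) + j·sin(60.1°)) = 2.492 + j4.334 V
  V2 = 19.3·(cos(-64.9°) + j·sin(-64.9°)) = 8.187 - j17.48 V
  V3 = 240·(cos(-152.2°) + j·sin(-152.2°)) = -212.3 - j111.9 V
  V4 = 8.31·(cos(90.0°) + j·sin(90.0°)) = 0 + j8.31 V
Step 2 — Sum components: V_total = -201.6 - j116.8 V.
Step 3 — Convert to polar: |V_total| = 233 V, ∠V_total = -149.9°.

V_total = 233∠-149.9° V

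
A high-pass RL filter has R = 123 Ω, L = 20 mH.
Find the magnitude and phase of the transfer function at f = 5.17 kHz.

Step 1 — Angular frequency: ω = 2π·5170 = 3.248e+04 rad/s.
Step 2 — Transfer function: H(jω) = jωL/(R + jωL).
Step 3 — Numerator jωL = j·649.7; denominator R + jωL = 123 + j649.7.
Step 4 — H = 0.9654 + j0.1828.
Step 5 — Magnitude: |H| = 0.9825 (-0.2 dB); phase: φ = 10.7°.

|H| = 0.9825 (-0.2 dB), φ = 10.7°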